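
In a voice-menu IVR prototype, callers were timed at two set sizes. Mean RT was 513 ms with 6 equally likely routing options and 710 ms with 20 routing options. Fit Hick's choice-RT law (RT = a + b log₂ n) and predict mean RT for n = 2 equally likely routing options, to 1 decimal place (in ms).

333.2 ms

Fit slope and intercept:
  b = (710 − 513) / (log₂ 20 − log₂ 6) = 197 / (4.3219 − 2.5850) = 113.416 ms/bit
  a = 513 − 113.416 × 2.5850 = 219.823 ms
Then RT(2) = 219.823 + 113.416 × log₂ 2 = 219.823 + 113.416 × 1 ≈ 333.240 ms.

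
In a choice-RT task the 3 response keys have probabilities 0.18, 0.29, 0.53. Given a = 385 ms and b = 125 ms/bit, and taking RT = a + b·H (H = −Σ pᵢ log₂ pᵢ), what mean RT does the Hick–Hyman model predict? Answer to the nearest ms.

Entropy contributions −pᵢ log₂ pᵢ: 0.4453, 0.5179, 0.4854; sum H = 1.4487 bits.
RT = a + bH = 385 + 125·1.4487 = 566.08 ms.

566 ms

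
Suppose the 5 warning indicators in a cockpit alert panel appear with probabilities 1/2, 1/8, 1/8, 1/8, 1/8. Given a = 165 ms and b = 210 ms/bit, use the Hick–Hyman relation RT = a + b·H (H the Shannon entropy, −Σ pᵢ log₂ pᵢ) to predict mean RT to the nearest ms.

Each term −pᵢ log₂ pᵢ: 0.5·1 + 0.125·3 + 0.125·3 + 0.125·3 + 0.125·3; summed, H = 2.000 bits.
Mean RT = a + bH = 165 + 210·2.000 = 585.00 ms.

585 ms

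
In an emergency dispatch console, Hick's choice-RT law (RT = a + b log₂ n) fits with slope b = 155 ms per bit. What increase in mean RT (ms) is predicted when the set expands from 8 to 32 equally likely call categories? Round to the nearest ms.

310 ms

The intercept a cancels: ΔRT = b·(log₂ n₂ − log₂ n₁) = b·log₂(n₂/n₁).
log₂(32) − log₂(8) = log₂(32/8) = log₂(4) = 2.
ΔRT = 155 × 2.0000 = 310.000 ms.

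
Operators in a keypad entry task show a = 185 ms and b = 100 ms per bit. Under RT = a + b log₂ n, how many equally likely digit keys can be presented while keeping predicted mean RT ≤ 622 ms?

20

100·log₂ n ≤ 622 − 185 = 437, giving log₂ n ≤ 4.3700 and n ≤ 20.678. The largest whole number is 20.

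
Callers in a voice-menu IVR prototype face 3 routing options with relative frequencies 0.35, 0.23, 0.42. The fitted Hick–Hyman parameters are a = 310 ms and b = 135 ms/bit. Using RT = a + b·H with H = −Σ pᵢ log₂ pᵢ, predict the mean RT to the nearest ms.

H = 0.35·log₂(1/0.35) + 0.23·log₂(1/0.23) + 0.42·log₂(1/0.42) = 1.5434 bits.
RT = 310 + 135 × 1.5434 = 518.36 ms.

518 ms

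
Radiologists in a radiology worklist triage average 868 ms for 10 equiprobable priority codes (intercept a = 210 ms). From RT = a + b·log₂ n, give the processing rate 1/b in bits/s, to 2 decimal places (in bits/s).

b = (868 − 210)/log₂ 10 = 658/3.3219 = 198.078 ms per bit = 0.19808 s/bit; the reciprocal is 5.049 bits/s.

5.05 bits/s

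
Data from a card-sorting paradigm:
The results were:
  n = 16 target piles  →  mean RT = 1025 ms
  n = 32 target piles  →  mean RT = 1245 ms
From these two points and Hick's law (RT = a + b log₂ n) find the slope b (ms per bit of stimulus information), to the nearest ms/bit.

Slope: b = (1245 − 1025) / (log₂ 32 − log₂ 16) = 220/1.0000 = 220 ms/bit.

220 ms/bit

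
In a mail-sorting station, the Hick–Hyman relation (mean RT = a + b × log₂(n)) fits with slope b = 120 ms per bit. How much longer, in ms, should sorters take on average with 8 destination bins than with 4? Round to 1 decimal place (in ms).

The intercept a cancels: ΔRT = b·(log₂ n₂ − log₂ n₁) = b·log₂(n₂/n₁).
log₂(8) − log₂(4) = log₂(8/4) = log₂(2) = 1.
ΔRT = 120 × 1.0000 = 120.000 ms.

120.0 ms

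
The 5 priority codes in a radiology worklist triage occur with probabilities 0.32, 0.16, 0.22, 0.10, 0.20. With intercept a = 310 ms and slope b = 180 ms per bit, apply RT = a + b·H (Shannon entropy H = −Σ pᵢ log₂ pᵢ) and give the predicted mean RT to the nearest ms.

H = 0.32·log₂(1/0.32) + 0.16·log₂(1/0.16) + 0.22·log₂(1/0.22) + 0.10·log₂(1/0.10) + 0.20·log₂(1/0.20) = 2.2262 bits.
RT = 310 + 180 × 2.2262 = 710.72 ms.

711 ms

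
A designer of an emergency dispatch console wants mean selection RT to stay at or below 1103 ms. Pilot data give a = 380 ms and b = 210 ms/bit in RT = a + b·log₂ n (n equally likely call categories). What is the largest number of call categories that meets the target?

10

Set 380 + 210·log₂ n ≤ 1103 → log₂ n ≤ (1103 − 380)/210 = 3.4429.
So n ≤ 2^3.4429 = 10.874; the largest integer n is 10.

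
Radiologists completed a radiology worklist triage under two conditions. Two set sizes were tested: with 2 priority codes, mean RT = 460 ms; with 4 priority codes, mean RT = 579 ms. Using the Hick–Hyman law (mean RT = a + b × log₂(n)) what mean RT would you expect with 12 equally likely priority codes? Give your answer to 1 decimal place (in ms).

767.6 ms

RT is linear in log₂ n, so two points fix the line:
  b = (579 − 460) / (log₂ 4 − log₂ 2) = 119 / (2 − 1) = 119.000 ms/bit
  a = 460 − 119.000 × 1 = 341.000 ms
Then RT(12) = 341.000 + 119.000 × log₂ 12 = 341.000 + 119.000 × 3.5850 ≈ 767.611 ms.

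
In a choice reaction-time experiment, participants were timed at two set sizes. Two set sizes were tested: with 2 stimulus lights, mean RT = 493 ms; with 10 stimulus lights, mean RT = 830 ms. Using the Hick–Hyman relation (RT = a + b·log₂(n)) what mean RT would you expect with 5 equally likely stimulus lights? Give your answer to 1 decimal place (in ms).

Solve the two-equation system in a and b:
  b = (830 − 493) / (log₂ 10 − log₂ 2) = 337 / (3.3219 − 1) = 145.138 ms/bit
  a = 493 − 145.138 × 1 = 347.862 ms
Then RT(5) = 347.862 + 145.138 × log₂ 5 = 347.862 + 145.138 × 2.3219 ≈ 684.862 ms.

684.9 ms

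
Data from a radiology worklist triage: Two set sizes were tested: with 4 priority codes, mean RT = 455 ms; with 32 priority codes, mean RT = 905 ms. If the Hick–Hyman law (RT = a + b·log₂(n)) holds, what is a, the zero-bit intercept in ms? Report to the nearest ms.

The slope on a log₂ axis is (905 − 455) / (5 − 2) = 150 ms/bit.
Intercept: a = 455 − 150·log₂(4) = 155.000 ms.

155 ms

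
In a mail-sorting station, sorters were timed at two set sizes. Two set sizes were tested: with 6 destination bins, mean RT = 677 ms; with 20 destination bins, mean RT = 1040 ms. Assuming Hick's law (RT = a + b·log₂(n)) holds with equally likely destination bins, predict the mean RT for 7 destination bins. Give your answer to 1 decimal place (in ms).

RT is linear in log₂ n, so two points fix the line:
  b = (1040 − 677) / (log₂ 20 − log₂ 6) = 363 / (4.3219 − 2.5850) = 208.985 ms/bit
  a = 677 − 208.985 × 2.5850 = 136.781 ms
Then RT(7) = 136.781 + 208.985 × log₂ 7 = 136.781 + 208.985 × 2.8074 ≈ 723.477 ms.

723.5 ms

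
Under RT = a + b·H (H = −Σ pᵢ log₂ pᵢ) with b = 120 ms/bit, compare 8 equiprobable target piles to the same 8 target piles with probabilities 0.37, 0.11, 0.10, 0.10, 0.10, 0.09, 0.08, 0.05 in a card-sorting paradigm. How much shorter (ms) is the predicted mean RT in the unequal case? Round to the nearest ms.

Equiprobable entropy H₀ = log₂ 8 = 3.0000 bits.
Skewed entropy H = −Σ pᵢ log₂ pᵢ = 2.6979 bits.
ΔRT = b·(H₀ − H) = 120 × 0.3021 = 36.26 ms.

36 ms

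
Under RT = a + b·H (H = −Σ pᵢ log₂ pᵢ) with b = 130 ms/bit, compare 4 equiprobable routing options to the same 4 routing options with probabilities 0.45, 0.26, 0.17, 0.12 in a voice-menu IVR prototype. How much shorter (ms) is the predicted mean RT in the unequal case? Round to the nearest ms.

The RT saving is b·ΔH. Equiprobable H₀ = log₂(4) = 2.0000 bits; with the given probabilities H = 1.8253 bits.
b·(H₀ − H) = 130 × (2.0000 − 1.8253) = 22.71 ms.

23 ms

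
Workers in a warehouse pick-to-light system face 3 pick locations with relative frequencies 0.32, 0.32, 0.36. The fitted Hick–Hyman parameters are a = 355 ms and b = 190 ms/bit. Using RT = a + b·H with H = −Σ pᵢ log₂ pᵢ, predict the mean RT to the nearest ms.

H = 0.32·log₂(1/0.32) + 0.32·log₂(1/0.32) + 0.36·log₂(1/0.36) = 1.5827 bits.
RT = 355 + 190 × 1.5827 = 655.71 ms.

656 ms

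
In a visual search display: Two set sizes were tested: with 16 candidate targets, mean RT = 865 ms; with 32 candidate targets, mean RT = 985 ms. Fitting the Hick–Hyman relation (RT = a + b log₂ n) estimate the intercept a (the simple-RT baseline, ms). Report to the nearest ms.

Slope: b = (985 − 865) / (log₂ 32 − log₂ 16) = 120/1.0000 = 120 ms/bit.
a = RT₁ − b·log₂ n₁ = 865 − 120 × 4 = 385.000 ms.

385 ms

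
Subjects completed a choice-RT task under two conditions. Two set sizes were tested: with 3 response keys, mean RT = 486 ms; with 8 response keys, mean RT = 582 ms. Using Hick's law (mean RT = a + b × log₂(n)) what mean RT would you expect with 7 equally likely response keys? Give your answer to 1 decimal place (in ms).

568.9 ms

RT is linear in log₂ n, so two points fix the line:
  b = (582 − 486) / (log₂ 8 − log₂ 3) = 96 / (3 − 1.5850) = 67.843 ms/bit
  a = 486 − 67.843 × 1.5850 = 378.472 ms
Then RT(7) = 378.472 + 67.843 × log₂ 7 = 378.472 + 67.843 × 2.8074 ≈ 568.930 ms.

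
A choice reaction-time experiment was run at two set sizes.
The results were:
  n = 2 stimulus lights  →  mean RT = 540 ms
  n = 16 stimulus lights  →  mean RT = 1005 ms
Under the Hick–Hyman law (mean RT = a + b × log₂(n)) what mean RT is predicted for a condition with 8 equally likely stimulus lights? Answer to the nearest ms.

850 ms

Solve the two-equation system in a and b:
  b = (1005 − 540) / (log₂ 16 − log₂ 2) = 465 / (4 − 1) = 155 ms/bit
  a = 540 − 155 × 1 = 385 ms
Then RT(8) = 385 + 155 × log₂ 8 = 385 + 155 × 3 ≈ 850.000 ms.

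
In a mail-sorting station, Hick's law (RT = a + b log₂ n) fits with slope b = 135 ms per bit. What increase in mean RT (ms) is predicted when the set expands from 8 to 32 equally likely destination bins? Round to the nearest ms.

270 ms

The intercept a cancels: ΔRT = b·(log₂ n₂ − log₂ n₁) = b·log₂(n₂/n₁).
log₂(32) − log₂(8) = log₂(32/8) = log₂(4) = 2.
ΔRT = 135 × 2.0000 = 270.000 ms.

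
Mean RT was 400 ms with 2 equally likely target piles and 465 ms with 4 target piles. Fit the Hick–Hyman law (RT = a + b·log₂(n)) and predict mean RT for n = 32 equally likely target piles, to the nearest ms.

Solve the two-equation system in a and b:
  b = (465 − 400) / (log₂ 4 − log₂ 2) = 65 / (2 − 1) = 65 ms/bit
  a = 400 − 65 × 1 = 335 ms
Then RT(32) = 335 + 65 × log₂ 32 = 335 + 65 × 5 ≈ 660.000 ms.

660 ms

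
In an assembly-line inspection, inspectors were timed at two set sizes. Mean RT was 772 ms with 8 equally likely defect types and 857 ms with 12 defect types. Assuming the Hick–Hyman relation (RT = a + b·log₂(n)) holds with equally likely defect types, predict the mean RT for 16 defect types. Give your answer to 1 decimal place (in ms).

917.3 ms

RT is linear in log₂ n, so two points fix the line:
  b = (857 − 772) / (log₂ 12 − log₂ 8) = 85 / (3.5850 − 3) = 145.308 ms/bit
  a = 772 − 145.308 × 3 = 336.075 ms
Then RT(16) = 336.075 + 145.308 × log₂ 16 = 336.075 + 145.308 × 4 ≈ 917.308 ms.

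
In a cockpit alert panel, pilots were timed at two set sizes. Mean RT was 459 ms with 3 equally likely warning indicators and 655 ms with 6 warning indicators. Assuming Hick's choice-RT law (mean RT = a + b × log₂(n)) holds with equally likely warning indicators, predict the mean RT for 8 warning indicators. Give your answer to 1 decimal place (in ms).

736.3 ms

With log₂ n on the abscissa the relation is linear; from the two conditions:
  b = (655 − 459) / (log₂ 6 − log₂ 3) = 196 / (2.5850 − 1.5850) = 196.000 ms/bit
  a = 459 − 196.000 × 1.5850 = 148.347 ms
Then RT(8) = 148.347 + 196.000 × log₂ 8 = 148.347 + 196.000 × 3 ≈ 736.347 ms.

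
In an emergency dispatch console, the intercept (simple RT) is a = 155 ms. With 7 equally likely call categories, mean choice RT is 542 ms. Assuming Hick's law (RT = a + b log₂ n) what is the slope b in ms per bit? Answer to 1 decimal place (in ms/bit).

137.9 ms/bit

log₂(7) = 2.8074 bits.
b = (RT − a)/log₂ n = (542 − 155) / 2.8074 = 137.852 ms/bit.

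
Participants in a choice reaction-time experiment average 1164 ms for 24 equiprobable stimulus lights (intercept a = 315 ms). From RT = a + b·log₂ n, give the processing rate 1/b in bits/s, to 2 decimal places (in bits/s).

Choice component = 1164 − 315 = 849 ms over log₂(24) = 4.5850 bits.
b = 849 / 4.5850 = 185.171 ms/bit, so 1/b = 5.400 bits/s.

5.40 bits/s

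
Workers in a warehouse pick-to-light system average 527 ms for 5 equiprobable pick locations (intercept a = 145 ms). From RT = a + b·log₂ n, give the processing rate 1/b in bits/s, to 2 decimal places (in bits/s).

6.08 bits/s

b = (527 − 145)/log₂ 5 = 382/2.3219 = 164.518 ms per bit = 0.16452 s/bit; the reciprocal is 6.078 bits/s.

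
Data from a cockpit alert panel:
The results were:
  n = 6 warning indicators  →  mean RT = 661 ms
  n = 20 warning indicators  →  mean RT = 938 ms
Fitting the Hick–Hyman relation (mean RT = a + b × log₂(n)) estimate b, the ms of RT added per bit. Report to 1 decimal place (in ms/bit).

159.5 ms/bit

Slope: b = (938 − 661) / (log₂ 20 − log₂ 6) = 277/1.7370 = 159.474 ms/bit.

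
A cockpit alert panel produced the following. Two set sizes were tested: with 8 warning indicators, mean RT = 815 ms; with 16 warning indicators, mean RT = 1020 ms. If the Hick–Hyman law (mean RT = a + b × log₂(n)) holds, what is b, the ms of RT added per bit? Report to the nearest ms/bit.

205 ms/bit

Slope: b = (1020 − 815) / (log₂ 16 − log₂ 8) = 205/1.0000 = 205 ms/bit.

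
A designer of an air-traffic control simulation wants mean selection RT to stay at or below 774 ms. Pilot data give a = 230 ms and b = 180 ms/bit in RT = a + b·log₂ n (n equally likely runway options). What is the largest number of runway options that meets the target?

180·log₂ n ≤ 774 − 230 = 544, giving log₂ n ≤ 3.0222 and n ≤ 8.124. The largest whole number is 8.

8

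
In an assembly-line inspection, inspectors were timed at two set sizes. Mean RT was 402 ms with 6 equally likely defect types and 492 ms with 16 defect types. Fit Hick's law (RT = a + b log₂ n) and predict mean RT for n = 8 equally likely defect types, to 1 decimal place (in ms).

428.4 ms

Solve the two-equation system in a and b:
  b = (492 − 402) / (log₂ 16 − log₂ 6) = 90 / (4 − 2.5850) = 63.603 ms/bit
  a = 402 − 63.603 × 2.5850 = 237.590 ms
Then RT(8) = 237.590 + 63.603 × log₂ 8 = 237.590 + 63.603 × 3 ≈ 428.397 ms.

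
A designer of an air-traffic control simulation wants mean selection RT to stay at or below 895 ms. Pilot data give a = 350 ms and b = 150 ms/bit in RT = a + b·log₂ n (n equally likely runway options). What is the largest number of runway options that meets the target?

12

Information budget: (895 − 350)/150 = 3.6333 bits, so n ≤ 2^3.6333 = 12.409 → at most 12.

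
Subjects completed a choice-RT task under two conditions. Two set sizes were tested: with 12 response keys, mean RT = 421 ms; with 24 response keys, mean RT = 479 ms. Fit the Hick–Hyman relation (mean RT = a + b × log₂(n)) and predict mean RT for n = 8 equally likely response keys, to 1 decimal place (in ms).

RT is linear in log₂ n, so two points fix the line:
  b = (479 − 421) / (log₂ 24 − log₂ 12) = 58 / (4.5850 − 3.5850) = 58.000 ms/bit
  a = 421 − 58.000 × 3.5850 = 213.072 ms
Then RT(8) = 213.072 + 58.000 × log₂ 8 = 213.072 + 58.000 × 3 ≈ 387.072 ms.

387.1 ms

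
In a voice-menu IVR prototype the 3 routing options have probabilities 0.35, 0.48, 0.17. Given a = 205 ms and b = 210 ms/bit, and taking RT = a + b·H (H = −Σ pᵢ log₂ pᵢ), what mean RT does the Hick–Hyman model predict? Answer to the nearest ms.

514 ms

Entropy contributions −pᵢ log₂ pᵢ: 0.5301, 0.5083, 0.4346; sum H = 1.4730 bits.
RT = a + bH = 205 + 210·1.4730 = 514.32 ms.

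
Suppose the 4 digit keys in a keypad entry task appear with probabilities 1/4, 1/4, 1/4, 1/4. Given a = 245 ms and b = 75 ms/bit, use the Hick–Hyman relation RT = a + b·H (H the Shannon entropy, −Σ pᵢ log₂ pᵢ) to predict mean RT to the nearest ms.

Each term −pᵢ log₂ pᵢ: 0.25·2 + 0.25·2 + 0.25·2 + 0.25·2; summed, H = 2.000 bits.
Mean RT = a + bH = 245 + 75·2.000 = 395.00 ms.

395 ms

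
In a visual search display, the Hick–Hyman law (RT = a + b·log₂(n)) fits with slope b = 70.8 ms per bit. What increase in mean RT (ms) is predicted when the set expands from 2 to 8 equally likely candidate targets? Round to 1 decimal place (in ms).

The intercept a cancels: ΔRT = b·(log₂ n₂ − log₂ n₁) = b·log₂(n₂/n₁).
log₂(8) − log₂(2) = log₂(8/2) = log₂(4) = 2.
ΔRT = 70.8 × 2.0000 = 141.600 ms.

141.6 ms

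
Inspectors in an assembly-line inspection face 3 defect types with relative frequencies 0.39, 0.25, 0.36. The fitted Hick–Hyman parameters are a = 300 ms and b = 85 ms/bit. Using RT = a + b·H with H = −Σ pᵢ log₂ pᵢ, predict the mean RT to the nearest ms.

433 ms

Entropy contributions −pᵢ log₂ pᵢ: 0.5298, 0.5000, 0.5306; sum H = 1.5604 bits.
RT = a + bH = 300 + 85·1.5604 = 432.64 ms.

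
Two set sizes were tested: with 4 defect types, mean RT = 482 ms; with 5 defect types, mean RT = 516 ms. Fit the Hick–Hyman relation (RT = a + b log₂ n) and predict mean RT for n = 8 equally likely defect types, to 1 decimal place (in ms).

RT is linear in log₂ n, so two points fix the line:
  b = (516 − 482) / (log₂ 5 − log₂ 4) = 34 / (2.3219 − 2) = 105.614 ms/bit
  a = 482 − 105.614 × 2 = 270.773 ms
Then RT(8) = 270.773 + 105.614 × log₂ 8 = 270.773 + 105.614 × 3 ≈ 587.614 ms.

587.6 ms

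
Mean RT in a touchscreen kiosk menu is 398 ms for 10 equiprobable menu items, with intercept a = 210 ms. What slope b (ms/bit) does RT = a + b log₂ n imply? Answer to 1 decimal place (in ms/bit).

log₂(10) = 3.3219 bits.
b = (RT − a)/log₂ n = (398 − 210) / 3.3219 = 56.594 ms/bit.

56.6 ms/bit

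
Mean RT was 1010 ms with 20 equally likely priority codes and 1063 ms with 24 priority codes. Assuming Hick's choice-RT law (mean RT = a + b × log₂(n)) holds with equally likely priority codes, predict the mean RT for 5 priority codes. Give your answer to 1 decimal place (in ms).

Solve the two-equation system in a and b:
  b = (1063 − 1010) / (log₂ 24 − log₂ 20) = 53 / (4.5850 − 4.3219) = 201.495 ms/bit
  a = 1010 − 201.495 × 4.3219 = 139.155 ms
Then RT(5) = 139.155 + 201.495 × log₂ 5 = 139.155 + 201.495 × 2.3219 ≈ 607.011 ms.

607.0 ms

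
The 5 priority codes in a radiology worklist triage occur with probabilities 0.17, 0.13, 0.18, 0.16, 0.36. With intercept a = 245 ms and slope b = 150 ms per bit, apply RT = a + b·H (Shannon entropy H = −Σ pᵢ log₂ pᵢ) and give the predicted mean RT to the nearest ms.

577 ms

Entropy contributions −pᵢ log₂ pᵢ: 0.4346, 0.3826, 0.4453, 0.4230, 0.5306; sum H = 2.2162 bits.
RT = a + bH = 245 + 150·2.2162 = 577.43 ms.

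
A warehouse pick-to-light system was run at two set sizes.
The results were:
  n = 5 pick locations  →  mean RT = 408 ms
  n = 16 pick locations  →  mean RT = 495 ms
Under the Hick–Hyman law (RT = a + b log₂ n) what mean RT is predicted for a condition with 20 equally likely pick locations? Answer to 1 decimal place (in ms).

511.7 ms

With log₂ n on the abscissa the relation is linear; from the two conditions:
  b = (495 − 408) / (log₂ 16 − log₂ 5) = 87 / (4 − 2.3219) = 51.845 ms/bit
  a = 408 − 51.845 × 2.3219 = 287.619 ms
Then RT(20) = 287.619 + 51.845 × log₂ 20 = 287.619 + 51.845 × 4.3219 ≈ 511.690 ms.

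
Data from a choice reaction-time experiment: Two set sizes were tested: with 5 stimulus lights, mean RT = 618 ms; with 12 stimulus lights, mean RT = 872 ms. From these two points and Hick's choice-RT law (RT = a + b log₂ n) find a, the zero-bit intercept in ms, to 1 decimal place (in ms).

b = (RT₂ − RT₁)/(log₂ n₂ − log₂ n₁) = (872 − 618)/(3.5850 − 2.3219) = 201.103 ms/bit.
a = RT₁ − b·log₂ n₁ = 618 − 201.103 × 2.3219 = 151.053 ms.

151.1 ms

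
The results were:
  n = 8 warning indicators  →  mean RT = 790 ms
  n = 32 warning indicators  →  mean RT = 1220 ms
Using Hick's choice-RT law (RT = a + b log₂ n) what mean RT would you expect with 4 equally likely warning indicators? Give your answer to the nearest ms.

Solve the two-equation system in a and b:
  b = (1220 − 790) / (log₂ 32 − log₂ 8) = 430 / (5 − 3) = 215 ms/bit
  a = 790 − 215 × 3 = 145 ms
Then RT(4) = 145 + 215 × log₂ 4 = 145 + 215 × 2 ≈ 575.000 ms.

575 ms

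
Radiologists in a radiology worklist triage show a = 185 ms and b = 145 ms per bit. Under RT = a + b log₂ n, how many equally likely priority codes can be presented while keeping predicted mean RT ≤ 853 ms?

24

Information budget: (853 − 185)/145 = 4.6069 bits, so n ≤ 2^4.6069 = 24.368 → at most 24.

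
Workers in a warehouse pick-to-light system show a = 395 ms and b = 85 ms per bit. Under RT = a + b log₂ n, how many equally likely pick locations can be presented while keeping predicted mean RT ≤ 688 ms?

10

Information budget: (688 − 395)/85 = 3.4471 bits, so n ≤ 2^3.4471 = 10.906 → at most 10.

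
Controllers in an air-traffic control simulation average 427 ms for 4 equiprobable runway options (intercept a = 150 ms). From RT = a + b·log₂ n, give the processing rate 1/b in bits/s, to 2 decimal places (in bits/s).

b = (427 − 150)/log₂ 4 = 277/2 = 138.500 ms per bit = 0.13850 s/bit; the reciprocal is 7.220 bits/s.

7.22 bits/s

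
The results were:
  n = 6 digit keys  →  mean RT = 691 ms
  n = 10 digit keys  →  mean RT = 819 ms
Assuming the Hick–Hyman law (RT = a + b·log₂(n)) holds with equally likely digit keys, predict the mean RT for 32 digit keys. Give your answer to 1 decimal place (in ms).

1110.5 ms

Solve the two-equation system in a and b:
  b = (819 − 691) / (log₂ 10 − log₂ 6) = 128 / (3.3219 − 2.5850) = 173.685 ms/bit
  a = 691 − 173.685 × 2.5850 = 242.030 ms
Then RT(32) = 242.030 + 173.685 × log₂ 32 = 242.030 + 173.685 × 5 ≈ 1110.456 ms.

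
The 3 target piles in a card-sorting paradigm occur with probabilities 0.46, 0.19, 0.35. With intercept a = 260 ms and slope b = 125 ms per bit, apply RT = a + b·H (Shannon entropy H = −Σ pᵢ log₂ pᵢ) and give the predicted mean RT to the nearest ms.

448 ms

Entropy contributions −pᵢ log₂ pᵢ: 0.5153, 0.4552, 0.5301; sum H = 1.5007 bits.
RT = a + bH = 260 + 125·1.5007 = 447.58 ms.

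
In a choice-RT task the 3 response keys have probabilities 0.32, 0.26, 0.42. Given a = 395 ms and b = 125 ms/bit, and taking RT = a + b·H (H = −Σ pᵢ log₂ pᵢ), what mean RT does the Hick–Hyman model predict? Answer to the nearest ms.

590 ms

H = 0.32·log₂(1/0.32) + 0.26·log₂(1/0.26) + 0.42·log₂(1/0.42) = 1.5570 bits.
RT = 395 + 125 × 1.5570 = 589.62 ms.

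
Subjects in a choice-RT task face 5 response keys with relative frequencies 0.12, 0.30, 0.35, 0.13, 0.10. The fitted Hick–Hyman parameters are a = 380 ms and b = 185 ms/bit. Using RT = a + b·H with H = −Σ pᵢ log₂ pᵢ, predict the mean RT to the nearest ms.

H = 0.12·log₂(1/0.12) + 0.30·log₂(1/0.30) + 0.35·log₂(1/0.35) + 0.13·log₂(1/0.13) + 0.10·log₂(1/0.10) = 2.1331 bits.
RT = 380 + 185 × 2.1331 = 774.62 ms.

775 ms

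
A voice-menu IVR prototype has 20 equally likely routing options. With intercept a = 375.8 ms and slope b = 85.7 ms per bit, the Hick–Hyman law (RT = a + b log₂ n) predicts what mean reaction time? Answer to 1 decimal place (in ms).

746.2 ms

log₂(20) = 4.3219 bits, so RT = 375.8 + 85.7 × 4.3219 ≈ 746.189 ms.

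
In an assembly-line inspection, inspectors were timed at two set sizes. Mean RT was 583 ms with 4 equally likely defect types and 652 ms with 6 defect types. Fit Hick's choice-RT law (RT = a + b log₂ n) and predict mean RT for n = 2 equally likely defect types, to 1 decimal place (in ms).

With log₂ n on the abscissa the relation is linear; from the two conditions:
  b = (652 − 583) / (log₂ 6 − log₂ 4) = 69 / (2.5850 − 2) = 117.956 ms/bit
  a = 583 − 117.956 × 2 = 347.087 ms
Then RT(2) = 347.087 + 117.956 × log₂ 2 = 347.087 + 117.956 × 1 ≈ 465.044 ms.

465.0 ms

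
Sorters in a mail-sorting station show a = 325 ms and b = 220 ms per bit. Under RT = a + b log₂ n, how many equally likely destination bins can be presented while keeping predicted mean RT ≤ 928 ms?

6

Information budget: (928 − 325)/220 = 2.7409 bits, so n ≤ 2^2.7409 = 6.685 → at most 6.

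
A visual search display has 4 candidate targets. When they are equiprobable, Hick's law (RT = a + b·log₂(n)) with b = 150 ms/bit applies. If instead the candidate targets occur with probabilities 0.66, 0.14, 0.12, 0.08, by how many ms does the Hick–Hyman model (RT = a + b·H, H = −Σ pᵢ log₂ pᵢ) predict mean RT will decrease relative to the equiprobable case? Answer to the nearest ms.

The RT saving is b·ΔH. Equiprobable H₀ = log₂(4) = 2.0000 bits; with the given probabilities H = 1.4513 bits.
b·(H₀ − H) = 150 × (2.0000 − 1.4513) = 82.30 ms.

82 ms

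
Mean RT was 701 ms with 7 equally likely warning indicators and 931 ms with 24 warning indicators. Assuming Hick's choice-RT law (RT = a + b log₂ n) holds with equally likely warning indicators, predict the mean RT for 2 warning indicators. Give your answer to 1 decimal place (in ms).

Solve the two-equation system in a and b:
  b = (931 − 701) / (log₂ 24 − log₂ 7) = 230 / (4.5850 − 2.8074) = 129.387 ms/bit
  a = 701 − 129.387 × 2.8074 = 337.764 ms
Then RT(2) = 337.764 + 129.387 × log₂ 2 = 337.764 + 129.387 × 1 ≈ 467.151 ms.

467.2 ms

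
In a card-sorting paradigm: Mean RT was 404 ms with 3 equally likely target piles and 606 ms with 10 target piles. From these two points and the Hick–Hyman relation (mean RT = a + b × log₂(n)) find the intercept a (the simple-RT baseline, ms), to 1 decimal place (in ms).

219.7 ms

The slope on a log₂ axis is (606 − 404) / (3.3219 − 1.5850) = 116.295 ms/bit.
Intercept: a = 404 − 116.295·log₂(3) = 219.677 ms.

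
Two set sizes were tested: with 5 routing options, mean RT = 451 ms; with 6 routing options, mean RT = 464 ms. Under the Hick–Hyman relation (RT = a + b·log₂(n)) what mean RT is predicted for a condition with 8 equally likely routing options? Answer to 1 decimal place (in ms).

RT is linear in log₂ n, so two points fix the line:
  b = (464 − 451) / (log₂ 6 − log₂ 5) = 13 / (2.5850 − 2.3219) = 49.423 ms/bit
  a = 451 − 49.423 × 2.3219 = 336.243 ms
Then RT(8) = 336.243 + 49.423 × log₂ 8 = 336.243 + 49.423 × 3 ≈ 484.512 ms.

484.5 ms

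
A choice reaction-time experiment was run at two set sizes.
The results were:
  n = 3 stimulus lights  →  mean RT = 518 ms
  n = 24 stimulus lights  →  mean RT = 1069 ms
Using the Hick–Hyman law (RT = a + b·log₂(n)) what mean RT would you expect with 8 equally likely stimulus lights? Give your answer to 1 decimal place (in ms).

777.9 ms

RT is linear in log₂ n, so two points fix the line:
  b = (1069 − 518) / (log₂ 24 − log₂ 3) = 551 / (4.5850 − 1.5850) = 183.667 ms/bit
  a = 518 − 183.667 × 1.5850 = 226.895 ms
Then RT(8) = 226.895 + 183.667 × log₂ 8 = 226.895 + 183.667 × 3 ≈ 777.895 ms.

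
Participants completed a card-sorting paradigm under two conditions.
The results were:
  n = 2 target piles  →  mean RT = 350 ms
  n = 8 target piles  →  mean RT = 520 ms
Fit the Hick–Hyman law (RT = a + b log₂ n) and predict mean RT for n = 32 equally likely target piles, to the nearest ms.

RT is linear in log₂ n, so two points fix the line:
  b = (520 − 350) / (log₂ 8 − log₂ 2) = 170 / (3 − 1) = 85 ms/bit
  a = 350 − 85 × 1 = 265 ms
Then RT(32) = 265 + 85 × log₂ 32 = 265 + 85 × 5 ≈ 690.000 ms.

690 ms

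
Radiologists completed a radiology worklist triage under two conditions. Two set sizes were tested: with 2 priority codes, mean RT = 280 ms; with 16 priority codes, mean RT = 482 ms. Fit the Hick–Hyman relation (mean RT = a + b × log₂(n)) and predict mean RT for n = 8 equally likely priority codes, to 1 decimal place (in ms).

Fit slope and intercept:
  b = (482 − 280) / (log₂ 16 − log₂ 2) = 202 / (4 − 1) = 67.333 ms/bit
  a = 280 − 67.333 × 1 = 212.667 ms
Then RT(8) = 212.667 + 67.333 × log₂ 8 = 212.667 + 67.333 × 3 ≈ 414.667 ms.

414.7 ms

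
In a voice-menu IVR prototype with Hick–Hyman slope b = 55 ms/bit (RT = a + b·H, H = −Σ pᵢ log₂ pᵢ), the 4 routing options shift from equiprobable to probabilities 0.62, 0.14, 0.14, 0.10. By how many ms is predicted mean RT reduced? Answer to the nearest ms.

25 ms

Equiprobable entropy H₀ = log₂ 4 = 2.0000 bits.
Skewed entropy H = −Σ pᵢ log₂ pᵢ = 1.5540 bits.
ΔRT = b·(H₀ − H) = 55 × 0.4460 = 24.53 ms.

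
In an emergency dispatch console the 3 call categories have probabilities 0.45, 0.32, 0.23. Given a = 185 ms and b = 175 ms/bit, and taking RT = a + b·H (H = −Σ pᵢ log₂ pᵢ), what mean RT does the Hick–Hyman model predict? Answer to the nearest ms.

453 ms

H = 0.45·log₂(1/0.45) + 0.32·log₂(1/0.32) + 0.23·log₂(1/0.23) = 1.5321 bits.
RT = 185 + 175 × 1.5321 = 453.12 ms.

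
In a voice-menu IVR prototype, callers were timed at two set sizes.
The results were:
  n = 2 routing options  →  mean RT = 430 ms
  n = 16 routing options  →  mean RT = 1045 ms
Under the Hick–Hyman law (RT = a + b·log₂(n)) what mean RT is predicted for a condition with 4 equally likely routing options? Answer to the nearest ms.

635 ms

RT is linear in log₂ n, so two points fix the line:
  b = (1045 − 430) / (log₂ 16 − log₂ 2) = 615 / (4 − 1) = 205 ms/bit
  a = 430 − 205 × 1 = 225 ms
Then RT(4) = 225 + 205 × log₂ 4 = 225 + 205 × 2 ≈ 635.000 ms.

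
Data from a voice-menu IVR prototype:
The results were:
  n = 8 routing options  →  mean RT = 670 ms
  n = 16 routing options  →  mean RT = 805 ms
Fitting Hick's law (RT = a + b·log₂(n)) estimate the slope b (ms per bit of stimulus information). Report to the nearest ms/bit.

135 ms/bit

The slope on a log₂ axis is (805 − 670) / (4 − 3) = 135 ms/bit.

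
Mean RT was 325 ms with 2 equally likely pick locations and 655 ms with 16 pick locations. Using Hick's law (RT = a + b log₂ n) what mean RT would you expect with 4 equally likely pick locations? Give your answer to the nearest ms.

Solve the two-equation system in a and b:
  b = (655 − 325) / (log₂ 16 − log₂ 2) = 330 / (4 − 1) = 110 ms/bit
  a = 325 − 110 × 1 = 215 ms
Then RT(4) = 215 + 110 × log₂ 4 = 215 + 110 × 2 ≈ 435.000 ms.

435 ms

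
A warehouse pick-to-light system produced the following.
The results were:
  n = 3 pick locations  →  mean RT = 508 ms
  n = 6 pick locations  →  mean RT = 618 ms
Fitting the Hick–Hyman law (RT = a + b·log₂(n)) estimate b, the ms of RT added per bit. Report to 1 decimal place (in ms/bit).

The slope on a log₂ axis is (618 − 508) / (2.5850 − 1.5850) = 110.000 ms/bit.

110.0 ms/bit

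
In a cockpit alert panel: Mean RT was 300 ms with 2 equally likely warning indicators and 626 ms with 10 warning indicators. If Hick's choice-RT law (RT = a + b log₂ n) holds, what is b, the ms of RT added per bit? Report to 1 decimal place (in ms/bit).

140.4 ms/bit

b = (RT₂ − RT₁)/(log₂ n₂ − log₂ n₁) = (626 − 300)/(3.3219 − 1) = 140.401 ms/bit.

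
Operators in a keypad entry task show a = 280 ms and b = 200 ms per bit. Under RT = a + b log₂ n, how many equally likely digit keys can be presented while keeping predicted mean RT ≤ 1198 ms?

24

200·log₂ n ≤ 1198 − 280 = 918, giving log₂ n ≤ 4.5900 and n ≤ 24.084. The largest whole number is 24.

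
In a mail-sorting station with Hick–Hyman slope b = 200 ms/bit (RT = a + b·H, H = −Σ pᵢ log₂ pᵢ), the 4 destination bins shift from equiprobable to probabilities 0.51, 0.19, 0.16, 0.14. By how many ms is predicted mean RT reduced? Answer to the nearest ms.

The RT saving is b·ΔH. Equiprobable H₀ = log₂(4) = 2.0000 bits; with the given probabilities H = 1.7708 bits.
b·(H₀ − H) = 200 × (2.0000 − 1.7708) = 45.84 ms.

46 ms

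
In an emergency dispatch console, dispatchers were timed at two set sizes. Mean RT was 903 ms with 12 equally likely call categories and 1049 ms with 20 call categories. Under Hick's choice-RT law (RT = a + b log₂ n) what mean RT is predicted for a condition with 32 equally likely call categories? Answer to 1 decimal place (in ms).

1183.3 ms

Solve the two-equation system in a and b:
  b = (1049 − 903) / (log₂ 20 − log₂ 12) = 146 / (4.3219 − 3.5850) = 198.110 ms/bit
  a = 903 − 198.110 × 3.5850 = 192.784 ms
Then RT(32) = 192.784 + 198.110 × log₂ 32 = 192.784 + 198.110 × 5 ≈ 1183.333 ms.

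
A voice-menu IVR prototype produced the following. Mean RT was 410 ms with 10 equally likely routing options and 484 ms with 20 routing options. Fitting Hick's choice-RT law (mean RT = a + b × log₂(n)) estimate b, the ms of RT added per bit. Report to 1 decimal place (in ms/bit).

The slope on a log₂ axis is (484 − 410) / (4.3219 − 3.3219) = 74.000 ms/bit.

74.0 ms/bit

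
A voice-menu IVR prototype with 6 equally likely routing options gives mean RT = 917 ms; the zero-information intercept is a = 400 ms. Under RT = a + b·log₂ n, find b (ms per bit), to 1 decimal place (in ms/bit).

200.0 ms/bit

b = (917 − 400) / log₂(6) = 517 / 2.5850 = 200.003 ms/bit.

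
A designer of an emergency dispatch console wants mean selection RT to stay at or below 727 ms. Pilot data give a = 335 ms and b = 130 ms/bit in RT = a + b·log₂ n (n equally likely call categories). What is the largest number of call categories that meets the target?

8

Information budget: (727 − 335)/130 = 3.0154 bits, so n ≤ 2^3.0154 = 8.086 → at most 8.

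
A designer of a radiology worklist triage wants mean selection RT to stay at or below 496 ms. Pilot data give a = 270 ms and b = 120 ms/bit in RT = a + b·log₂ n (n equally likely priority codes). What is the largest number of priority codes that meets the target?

3

Set 270 + 120·log₂ n ≤ 496 → log₂ n ≤ (496 − 270)/120 = 1.8833.
So n ≤ 2^1.8833 = 3.689; the largest integer n is 3.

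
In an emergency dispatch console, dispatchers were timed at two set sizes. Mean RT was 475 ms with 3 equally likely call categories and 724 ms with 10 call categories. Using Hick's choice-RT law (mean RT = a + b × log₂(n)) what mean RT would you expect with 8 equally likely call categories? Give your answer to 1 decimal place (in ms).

Fit slope and intercept:
  b = (724 − 475) / (log₂ 10 − log₂ 3) = 249 / (3.3219 − 1.5850) = 143.353 ms/bit
  a = 475 − 143.353 × 1.5850 = 247.790 ms
Then RT(8) = 247.790 + 143.353 × log₂ 8 = 247.790 + 143.353 × 3 ≈ 677.850 ms.

677.9 ms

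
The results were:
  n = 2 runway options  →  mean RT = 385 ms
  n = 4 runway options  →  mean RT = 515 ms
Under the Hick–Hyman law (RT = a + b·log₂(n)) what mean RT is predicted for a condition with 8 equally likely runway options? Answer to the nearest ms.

RT is linear in log₂ n, so two points fix the line:
  b = (515 − 385) / (log₂ 4 − log₂ 2) = 130 / (2 − 1) = 130 ms/bit
  a = 385 − 130 × 1 = 255 ms
Then RT(8) = 255 + 130 × log₂ 8 = 255 + 130 × 3 ≈ 645.000 ms.

645 ms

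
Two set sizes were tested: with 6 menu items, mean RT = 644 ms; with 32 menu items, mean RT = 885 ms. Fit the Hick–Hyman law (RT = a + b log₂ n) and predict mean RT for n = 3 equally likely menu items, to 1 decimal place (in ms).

544.2 ms

Solve the two-equation system in a and b:
  b = (885 − 644) / (log₂ 32 − log₂ 6) = 241 / (5 − 2.5850) = 99.791 ms/bit
  a = 644 − 99.791 × 2.5850 = 386.043 ms
Then RT(3) = 386.043 + 99.791 × log₂ 3 = 386.043 + 99.791 × 1.5850 ≈ 544.209 ms.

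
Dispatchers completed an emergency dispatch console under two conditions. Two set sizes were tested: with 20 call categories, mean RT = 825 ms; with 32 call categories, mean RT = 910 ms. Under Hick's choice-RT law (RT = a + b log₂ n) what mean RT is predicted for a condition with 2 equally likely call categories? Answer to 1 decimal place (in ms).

Solve the two-equation system in a and b:
  b = (910 − 825) / (log₂ 32 − log₂ 20) = 85 / (5 − 4.3219) = 125.355 ms/bit
  a = 825 − 125.355 × 4.3219 = 283.223 ms
Then RT(2) = 283.223 + 125.355 × log₂ 2 = 283.223 + 125.355 × 1 ≈ 408.578 ms.

408.6 ms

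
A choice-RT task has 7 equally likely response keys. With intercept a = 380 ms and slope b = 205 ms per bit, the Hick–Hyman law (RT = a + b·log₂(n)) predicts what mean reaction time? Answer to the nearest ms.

log₂(7) = 2.8074 bits, so RT = 380 + 205 × 2.8074 ≈ 955.508 ms.

956 ms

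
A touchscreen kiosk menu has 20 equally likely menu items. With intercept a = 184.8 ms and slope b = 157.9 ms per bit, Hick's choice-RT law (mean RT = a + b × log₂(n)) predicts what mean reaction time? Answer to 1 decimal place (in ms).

log₂(20) = 4.3219 bits, so RT = 184.8 + 157.9 × 4.3219 ≈ 867.232 ms.

867.2 ms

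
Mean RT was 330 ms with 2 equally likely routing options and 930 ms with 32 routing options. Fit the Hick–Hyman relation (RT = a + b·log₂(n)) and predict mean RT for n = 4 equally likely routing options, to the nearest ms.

480 ms

Solve the two-equation system in a and b:
  b = (930 − 330) / (log₂ 32 − log₂ 2) = 600 / (5 − 1) = 150 ms/bit
  a = 330 − 150 × 1 = 180 ms
Then RT(4) = 180 + 150 × log₂ 4 = 180 + 150 × 2 ≈ 480.000 ms.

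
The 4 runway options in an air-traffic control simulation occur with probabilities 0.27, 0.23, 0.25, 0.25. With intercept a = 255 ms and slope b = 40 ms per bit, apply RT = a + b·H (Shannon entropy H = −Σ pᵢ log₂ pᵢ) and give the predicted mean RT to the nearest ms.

335 ms

H = 0.27·log₂(1/0.27) + 0.23·log₂(1/0.23) + 0.25·log₂(1/0.25) + 0.25·log₂(1/0.25) = 1.9977 bits.
RT = 255 + 40 × 1.9977 = 334.91 ms.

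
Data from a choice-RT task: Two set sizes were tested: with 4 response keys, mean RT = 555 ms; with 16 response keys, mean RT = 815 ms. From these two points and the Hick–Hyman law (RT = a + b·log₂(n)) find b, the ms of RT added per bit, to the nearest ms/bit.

The slope on a log₂ axis is (815 − 555) / (4 − 2) = 130 ms/bit.

130 ms/bit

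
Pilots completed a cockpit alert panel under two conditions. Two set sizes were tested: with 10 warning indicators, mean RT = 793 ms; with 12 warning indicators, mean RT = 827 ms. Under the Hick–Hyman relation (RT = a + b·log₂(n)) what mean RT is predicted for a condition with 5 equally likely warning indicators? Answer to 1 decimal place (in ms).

With log₂ n on the abscissa the relation is linear; from the two conditions:
  b = (827 − 793) / (log₂ 12 − log₂ 10) = 34 / (3.5850 − 3.3219) = 129.261 ms/bit
  a = 793 − 129.261 × 3.3219 = 363.605 ms
Then RT(5) = 363.605 + 129.261 × log₂ 5 = 363.605 + 129.261 × 2.3219 ≈ 663.739 ms.

663.7 ms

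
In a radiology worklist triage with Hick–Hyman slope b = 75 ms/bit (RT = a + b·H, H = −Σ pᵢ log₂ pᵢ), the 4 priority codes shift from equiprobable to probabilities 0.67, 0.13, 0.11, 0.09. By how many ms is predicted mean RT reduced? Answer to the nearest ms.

43 ms

The RT saving is b·ΔH. Equiprobable H₀ = log₂(4) = 2.0000 bits; with the given probabilities H = 1.4327 bits.
b·(H₀ − H) = 75 × (2.0000 − 1.4327) = 42.55 ms.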